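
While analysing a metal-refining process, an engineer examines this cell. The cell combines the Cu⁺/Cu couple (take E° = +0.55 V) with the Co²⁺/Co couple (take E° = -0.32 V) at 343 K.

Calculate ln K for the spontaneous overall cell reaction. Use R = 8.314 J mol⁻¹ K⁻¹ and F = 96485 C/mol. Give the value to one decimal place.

Cathode: Cu⁺/Cu; anode: Co²⁺/Co. E°cell = (+0.55) − (-0.32) = +0.87 V, with n = 2.
ΔG° = −nFE° = −RT ln K, so ln K = nFE°/(RT) = (2)(96485)(+0.87) / ((8.314)(343)) = 58.871.

58.9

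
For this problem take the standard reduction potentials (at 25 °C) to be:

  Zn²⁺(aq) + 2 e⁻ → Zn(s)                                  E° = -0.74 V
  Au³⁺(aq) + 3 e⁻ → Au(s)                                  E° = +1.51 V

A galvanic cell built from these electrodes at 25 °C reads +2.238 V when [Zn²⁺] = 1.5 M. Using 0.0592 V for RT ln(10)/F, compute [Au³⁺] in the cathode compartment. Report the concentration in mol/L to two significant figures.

0.45 M

Au³⁺/Au is the cathode, Zn²⁺/Zn the anode: E°cell = +2.25 V, n = 6.
Overall reaction: 2 Au³⁺(aq) + 3 Zn(s) → 2 Au(s) + 3 Zn²⁺(aq); Q = [Zn²⁺]^3/[Au³⁺]^2.
From E = E° − (0.0592/n) log Q: log Q = (E° − E)·n/0.0592 = (+2.25 − (+2.238))·6/0.0592 = 1.2162.
So 2·log[Au³⁺] = 3·log(1.5) − log Q = 0.5283 − (1.2162) = -0.6879; log[Au³⁺] = -0.6879 / 2 = -0.3439; [Au³⁺] = 10^(-0.3439) ≈ 0.45 M.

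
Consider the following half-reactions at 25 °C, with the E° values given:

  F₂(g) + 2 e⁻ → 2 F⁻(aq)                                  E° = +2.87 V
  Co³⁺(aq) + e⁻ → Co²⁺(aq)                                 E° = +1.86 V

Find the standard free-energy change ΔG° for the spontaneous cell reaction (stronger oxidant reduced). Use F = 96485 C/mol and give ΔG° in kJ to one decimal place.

F₂/F⁻ (E° = +2.87 V) is the cathode; Co³⁺/Co²⁺ (E° = +1.86 V) is the anode, so E°cell = +1.01 V.
Balancing electrons gives n = 2 (lcm of 2 and 1).
ΔG° = −nFE° = −(2)(96485)(+1.01) = -194,900 J = -194.9 kJ.

-194.9 kJ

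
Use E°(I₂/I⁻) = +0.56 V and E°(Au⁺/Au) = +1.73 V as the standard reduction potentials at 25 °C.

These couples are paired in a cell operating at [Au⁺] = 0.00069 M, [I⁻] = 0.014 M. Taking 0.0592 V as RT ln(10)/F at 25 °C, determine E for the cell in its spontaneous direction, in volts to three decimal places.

+0.873 V

Au⁺/Au is the cathode (higher E°), I₂/I⁻ the anode: E°cell = +1.73 − (+0.56) = +1.17 V, n = 2.
Overall: 2 Au⁺(aq) + 2 I⁻(aq) → 2 Au(s) + I₂(s)
Q = 1 / ([Au⁺]^2·[I⁻]^2); log Q = 10.030.
E = E° − (0.0592/n) log Q = +1.17 − (0.0592/2)(10.030) = +0.873 V.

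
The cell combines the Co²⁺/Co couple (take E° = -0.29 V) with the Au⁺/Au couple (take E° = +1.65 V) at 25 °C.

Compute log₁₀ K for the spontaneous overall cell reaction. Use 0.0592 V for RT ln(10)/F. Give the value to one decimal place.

65.5

Cathode: Au⁺/Au; anode: Co²⁺/Co. E°cell = +1.94 V, n = 2.
log K = nE°cell / 0.0592 = (2)(+1.94) / 0.0592 = 65.5.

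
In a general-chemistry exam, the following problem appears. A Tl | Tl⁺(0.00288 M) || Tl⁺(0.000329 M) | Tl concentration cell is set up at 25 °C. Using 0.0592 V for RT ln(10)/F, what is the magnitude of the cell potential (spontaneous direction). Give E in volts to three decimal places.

+0.056 V

For a concentration cell E°cell = 0. The 0.00288 M side is the cathode (reduction is favoured where [Tl⁺] is higher).
With n = 1, E = −(0.0592/1) log([Tl⁺]ₐₙ/[Tl⁺]꜀ₐₜ) = −(0.0592/1) log(0.000329/0.00288) = −(0.0592/1)(-0.942) = +0.056 V.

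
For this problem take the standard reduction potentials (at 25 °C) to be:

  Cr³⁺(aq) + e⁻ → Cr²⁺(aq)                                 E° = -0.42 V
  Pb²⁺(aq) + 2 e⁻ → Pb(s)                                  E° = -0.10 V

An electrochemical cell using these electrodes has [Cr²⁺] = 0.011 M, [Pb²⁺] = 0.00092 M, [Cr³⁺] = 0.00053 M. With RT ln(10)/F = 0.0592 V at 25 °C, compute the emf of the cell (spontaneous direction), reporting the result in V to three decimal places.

+0.308 V

Pb²⁺/Pb is the cathode (higher E°), Cr³⁺/Cr²⁺ the anode: E°cell = -0.10 − (-0.42) = +0.32 V, n = 2.
Overall: Pb²⁺(aq) + 2 Cr²⁺(aq) → Pb(s) + 2 Cr³⁺(aq)
Q = [Cr³⁺]^2 / ([Pb²⁺]·[Cr²⁺]^2); log Q = 0.402.
E = E° − (0.0592/n) log Q = +0.32 − (0.0592/2)(0.402) = +0.308 V.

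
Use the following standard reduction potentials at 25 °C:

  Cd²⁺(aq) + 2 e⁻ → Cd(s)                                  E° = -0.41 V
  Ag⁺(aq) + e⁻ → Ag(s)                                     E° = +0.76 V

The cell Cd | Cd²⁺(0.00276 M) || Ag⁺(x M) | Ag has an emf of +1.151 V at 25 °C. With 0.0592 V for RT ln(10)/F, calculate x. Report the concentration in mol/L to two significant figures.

0.025 M

Ag⁺/Ag is the cathode, Cd²⁺/Cd the anode: E°cell = +1.17 V, n = 2.
Overall reaction: 2 Ag⁺(aq) + Cd(s) → 2 Ag(s) + Cd²⁺(aq); Q = [Cd²⁺]^1/[Ag⁺]^2.
From E = E° − (0.0592/n) log Q: log Q = (E° − E)·n/0.0592 = (+1.17 − (+1.151))·2/0.0592 = 0.6419.
So 2·log[Ag⁺] = 1·log(0.00276) − log Q = -2.5591 − (0.6419) = -3.2010; log[Ag⁺] = -3.2010 / 2 = -1.6005; [Ag⁺] = 10^(-1.6005) ≈ 0.025 M.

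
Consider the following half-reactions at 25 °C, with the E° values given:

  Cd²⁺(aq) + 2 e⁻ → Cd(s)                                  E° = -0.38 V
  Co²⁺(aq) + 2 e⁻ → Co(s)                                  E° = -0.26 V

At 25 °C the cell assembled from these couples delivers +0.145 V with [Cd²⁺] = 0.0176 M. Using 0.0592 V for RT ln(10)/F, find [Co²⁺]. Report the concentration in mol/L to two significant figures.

Co²⁺/Co is the cathode, Cd²⁺/Cd the anode: E°cell = +0.12 V, n = 2.
Overall reaction: Co²⁺(aq) + Cd(s) → Co(s) + Cd²⁺(aq); Q = [Cd²⁺]^1/[Co²⁺]^1.
From E = E° − (0.0592/n) log Q: log Q = (E° − E)·n/0.0592 = (+0.12 − (+0.145))·2/0.0592 = -0.8446.
So 1·log[Co²⁺] = 1·log(0.0176) − log Q = -1.7545 − (-0.8446) = -0.9099; [Co²⁺] = 10^(-0.9099) ≈ 0.12 M.

0.12 M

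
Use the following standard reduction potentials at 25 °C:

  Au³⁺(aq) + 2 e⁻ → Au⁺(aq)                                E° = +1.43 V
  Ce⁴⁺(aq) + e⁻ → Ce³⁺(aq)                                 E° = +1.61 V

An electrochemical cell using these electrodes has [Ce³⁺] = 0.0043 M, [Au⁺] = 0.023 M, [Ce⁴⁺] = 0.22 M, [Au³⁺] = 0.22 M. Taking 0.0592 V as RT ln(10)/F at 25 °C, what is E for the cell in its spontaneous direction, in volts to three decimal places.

+0.252 V

Ce⁴⁺/Ce³⁺ is the cathode (higher E°), Au³⁺/Au⁺ the anode: E°cell = +1.61 − (+1.43) = +0.18 V, n = 2.
Overall: 2 Ce⁴⁺(aq) + Au⁺(aq) → 2 Ce³⁺(aq) + Au³⁺(aq)
Q = [Ce³⁺]^2·[Au³⁺] / ([Ce⁴⁺]^2·[Au⁺]); log Q = -2.437.
E = E° − (0.0592/n) log Q = +0.18 − (0.0592/2)(-2.437) = +0.252 V.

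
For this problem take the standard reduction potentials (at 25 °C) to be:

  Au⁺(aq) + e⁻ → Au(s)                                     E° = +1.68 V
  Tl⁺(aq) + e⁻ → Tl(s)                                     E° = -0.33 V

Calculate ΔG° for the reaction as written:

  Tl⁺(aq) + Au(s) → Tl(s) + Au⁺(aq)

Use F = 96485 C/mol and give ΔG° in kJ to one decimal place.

As written, Tl⁺/Tl is reduced (cathode) and Au⁺/Au is oxidised (anode), so E°cell = (-0.33) − (+1.68) = -2.01 V.
Balancing electrons gives n = 1.
ΔG° = −nFE° = −(1)(96485)(-2.01) = 193,935 J = +193.9 kJ.

+193.9 kJ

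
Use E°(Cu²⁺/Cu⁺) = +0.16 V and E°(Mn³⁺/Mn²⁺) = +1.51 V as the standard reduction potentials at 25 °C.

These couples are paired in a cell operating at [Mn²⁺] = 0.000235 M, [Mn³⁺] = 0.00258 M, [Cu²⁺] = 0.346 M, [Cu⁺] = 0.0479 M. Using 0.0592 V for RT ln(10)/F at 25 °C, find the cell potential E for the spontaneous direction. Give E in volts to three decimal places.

+1.361 V

Mn³⁺/Mn²⁺ is the cathode (higher E°), Cu²⁺/Cu⁺ the anode: E°cell = +1.51 − (+0.16) = +1.35 V, n = 1.
Overall: Mn³⁺(aq) + Cu⁺(aq) → Mn²⁺(aq) + Cu²⁺(aq)
Q = [Mn²⁺]·[Cu²⁺] / ([Mn³⁺]·[Cu⁺]); log Q = -0.182.
E = E° − (0.0592/n) log Q = +1.35 − (0.0592/1)(-0.182) = +1.361 V.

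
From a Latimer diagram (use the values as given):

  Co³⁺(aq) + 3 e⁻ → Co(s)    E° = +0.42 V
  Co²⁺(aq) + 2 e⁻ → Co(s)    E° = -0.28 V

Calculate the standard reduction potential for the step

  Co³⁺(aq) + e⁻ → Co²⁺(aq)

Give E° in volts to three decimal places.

Sequential free energies add, so n₃E°₃ = n₁E°₁ + n₂E°₂.
With n₃ = 3, and the known step contributing 2×(-0.28) V, the unknown satisfies 1·E° = 3×(+0.42) − 2×(-0.28) = +1.820.
E° = +1.820 / 1 = +1.820 V.

+1.820 V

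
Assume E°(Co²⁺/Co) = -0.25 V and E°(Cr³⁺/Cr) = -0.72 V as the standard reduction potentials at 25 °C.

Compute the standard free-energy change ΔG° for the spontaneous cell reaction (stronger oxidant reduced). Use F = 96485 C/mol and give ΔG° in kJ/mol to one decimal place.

Co²⁺/Co (E° = -0.25 V) is the cathode; Cr³⁺/Cr (E° = -0.72 V) is the anode, so E°cell = +0.47 V.
Balancing electrons gives n = 6 (lcm of 2 and 3).
ΔG° = −nFE° = −(6)(96485)(+0.47) = -272,088 J = -272.1 kJ/mol.

-272.1 kJ/mol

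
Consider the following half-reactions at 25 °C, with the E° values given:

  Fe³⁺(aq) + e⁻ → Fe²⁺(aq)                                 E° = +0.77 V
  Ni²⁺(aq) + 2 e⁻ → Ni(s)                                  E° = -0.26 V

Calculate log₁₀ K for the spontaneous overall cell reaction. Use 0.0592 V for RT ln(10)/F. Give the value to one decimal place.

Cathode: Fe³⁺/Fe²⁺; anode: Ni²⁺/Ni. E°cell = +1.03 V, n = 2.
log K = nE°cell / 0.0592 = (2)(+1.03) / 0.0592 = 34.8.

34.8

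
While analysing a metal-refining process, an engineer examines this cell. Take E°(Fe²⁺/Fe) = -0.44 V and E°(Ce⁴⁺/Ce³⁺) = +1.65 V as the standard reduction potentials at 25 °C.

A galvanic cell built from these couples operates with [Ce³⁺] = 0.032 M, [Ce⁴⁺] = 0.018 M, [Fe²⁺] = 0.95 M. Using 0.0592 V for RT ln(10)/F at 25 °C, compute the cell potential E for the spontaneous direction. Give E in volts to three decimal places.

Ce⁴⁺/Ce³⁺ is the cathode (higher E°), Fe²⁺/Fe the anode: E°cell = +1.65 − (-0.44) = +2.09 V, n = 2.
Overall: 2 Ce⁴⁺(aq) + Fe(s) → 2 Ce³⁺(aq) + Fe²⁺(aq)
Q = [Ce³⁺]^2·[Fe²⁺] / ([Ce⁴⁺]^2); log Q = 0.477.
E = E° − (0.0592/n) log Q = +2.09 − (0.0592/2)(0.477) = +2.076 V.

+2.076 V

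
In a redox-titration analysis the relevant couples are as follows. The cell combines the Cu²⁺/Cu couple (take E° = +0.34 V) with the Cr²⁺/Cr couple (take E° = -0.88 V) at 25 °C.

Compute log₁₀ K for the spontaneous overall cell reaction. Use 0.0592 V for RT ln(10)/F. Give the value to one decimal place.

41.2

Cathode: Cu²⁺/Cu; anode: Cr²⁺/Cr. E°cell = +1.22 V, n = 2.
log K = nE°cell / 0.0592 = (2)(+1.22) / 0.0592 = 41.2.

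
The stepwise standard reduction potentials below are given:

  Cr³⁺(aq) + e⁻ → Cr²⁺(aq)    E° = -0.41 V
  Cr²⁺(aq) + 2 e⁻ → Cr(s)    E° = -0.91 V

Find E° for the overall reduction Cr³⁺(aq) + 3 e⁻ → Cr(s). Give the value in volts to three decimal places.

Since ΔG° = −nFE° is additive over sequential reductions, n₃E°₃ = n₁E°₁ + n₂E°₂.
E°₃ = (1×-0.41 + 2×-0.91) / 3 = (-2.230) / 3 = -0.743 V.
Simply averaging or adding the two E° values would be wrong; the electron-weighted sum is required.

-0.743 V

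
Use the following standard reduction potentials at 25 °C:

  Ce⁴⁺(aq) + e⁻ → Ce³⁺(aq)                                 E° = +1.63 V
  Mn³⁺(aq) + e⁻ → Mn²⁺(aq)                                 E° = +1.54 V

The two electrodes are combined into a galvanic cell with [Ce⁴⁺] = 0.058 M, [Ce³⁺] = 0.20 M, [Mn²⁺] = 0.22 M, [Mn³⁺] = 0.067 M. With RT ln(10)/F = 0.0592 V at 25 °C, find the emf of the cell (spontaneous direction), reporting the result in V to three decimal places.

Ce⁴⁺/Ce³⁺ is the cathode (higher E°), Mn³⁺/Mn²⁺ the anode: E°cell = +1.63 − (+1.54) = +0.09 V, n = 1.
Overall: Ce⁴⁺(aq) + Mn²⁺(aq) → Ce³⁺(aq) + Mn³⁺(aq)
Q = [Ce³⁺]·[Mn³⁺] / ([Ce⁴⁺]·[Mn²⁺]); log Q = 0.021.
E = E° − (0.0592/n) log Q = +0.09 − (0.0592/1)(0.021) = +0.089 V.

+0.089 V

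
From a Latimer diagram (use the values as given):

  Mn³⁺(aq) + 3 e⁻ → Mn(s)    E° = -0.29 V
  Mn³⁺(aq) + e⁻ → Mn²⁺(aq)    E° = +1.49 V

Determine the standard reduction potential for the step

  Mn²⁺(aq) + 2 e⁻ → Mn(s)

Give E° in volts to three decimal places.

Sequential free energies add, so n₃E°₃ = n₁E°₁ + n₂E°₂.
With n₃ = 3, and the known step contributing 1×(+1.49) V, the unknown satisfies 2·E° = 3×(-0.29) − 1×(+1.49) = -2.360.
E° = -2.360 / 2 = -1.180 V.

-1.180 V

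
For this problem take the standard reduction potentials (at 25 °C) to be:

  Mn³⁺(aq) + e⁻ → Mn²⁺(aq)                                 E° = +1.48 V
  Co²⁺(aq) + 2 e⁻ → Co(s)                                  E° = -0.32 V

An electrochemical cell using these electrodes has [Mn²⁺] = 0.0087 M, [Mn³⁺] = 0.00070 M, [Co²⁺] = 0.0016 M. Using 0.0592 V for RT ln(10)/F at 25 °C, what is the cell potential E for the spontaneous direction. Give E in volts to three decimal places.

+1.818 V

Mn³⁺/Mn²⁺ is the cathode (higher E°), Co²⁺/Co the anode: E°cell = +1.48 − (-0.32) = +1.80 V, n = 2.
Overall: 2 Mn³⁺(aq) + Co(s) → 2 Mn²⁺(aq) + Co²⁺(aq)
Q = [Mn²⁺]^2·[Co²⁺] / ([Mn³⁺]^2); log Q = -0.607.
E = E° − (0.0592/n) log Q = +1.80 − (0.0592/2)(-0.607) = +1.818 V.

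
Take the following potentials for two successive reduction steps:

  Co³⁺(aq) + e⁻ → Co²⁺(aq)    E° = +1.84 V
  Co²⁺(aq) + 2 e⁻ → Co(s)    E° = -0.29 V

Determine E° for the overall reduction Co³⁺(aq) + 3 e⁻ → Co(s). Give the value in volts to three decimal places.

+0.420 V

Standard free energies of sequential steps add: ΔG°₃ = ΔG°₁ + ΔG°₂, so n₃E°₃ = n₁E°₁ + n₂E°₂.
E°₃ = (1×+1.84 + 2×-0.29) / 3 = (+1.260) / 3 = +0.420 V.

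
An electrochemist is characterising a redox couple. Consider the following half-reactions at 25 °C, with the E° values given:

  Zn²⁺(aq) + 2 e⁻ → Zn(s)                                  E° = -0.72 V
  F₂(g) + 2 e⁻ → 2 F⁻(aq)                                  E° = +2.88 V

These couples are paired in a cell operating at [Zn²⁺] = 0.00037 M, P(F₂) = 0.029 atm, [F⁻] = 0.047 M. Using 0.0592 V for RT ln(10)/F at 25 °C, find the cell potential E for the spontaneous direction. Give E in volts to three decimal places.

+3.735 V

F₂/F⁻ is the cathode (higher E°), Zn²⁺/Zn the anode: E°cell = +2.88 − (-0.72) = +3.60 V, n = 2.
Overall: F₂(g) + Zn(s) → 2 F⁻(aq) + Zn²⁺(aq)
Q = [F⁻]^2·[Zn²⁺] / (P(F₂)); log Q = -4.550.
E = E° − (0.0592/n) log Q = +3.60 − (0.0592/2)(-4.550) = +3.735 V.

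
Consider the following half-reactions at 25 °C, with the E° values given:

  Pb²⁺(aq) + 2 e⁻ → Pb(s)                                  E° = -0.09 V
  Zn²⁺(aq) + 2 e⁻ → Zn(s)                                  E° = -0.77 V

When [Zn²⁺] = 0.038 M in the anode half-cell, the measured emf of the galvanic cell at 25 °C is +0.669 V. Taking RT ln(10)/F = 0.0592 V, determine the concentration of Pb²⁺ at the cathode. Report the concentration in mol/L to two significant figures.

0.016 M

Pb²⁺/Pb is the cathode, Zn²⁺/Zn the anode: E°cell = +0.68 V, n = 2.
Overall reaction: Pb²⁺(aq) + Zn(s) → Pb(s) + Zn²⁺(aq); Q = [Zn²⁺]^1/[Pb²⁺]^1.
From E = E° − (0.0592/n) log Q: log Q = (E° − E)·n/0.0592 = (+0.68 − (+0.669))·2/0.0592 = 0.3716.
So 1·log[Pb²⁺] = 1·log(0.038) − log Q = -1.4202 − (0.3716) = -1.7918; [Pb²⁺] = 10^(-1.7918) ≈ 0.016 M.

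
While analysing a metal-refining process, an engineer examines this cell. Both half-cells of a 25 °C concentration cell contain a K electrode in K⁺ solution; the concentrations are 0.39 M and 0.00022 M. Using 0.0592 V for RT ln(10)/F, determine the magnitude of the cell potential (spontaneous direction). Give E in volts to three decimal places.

For a concentration cell E°cell = 0. The 0.39 M side is the cathode (reduction is favoured where [K⁺] is higher).
With n = 1, E = −(0.0592/1) log([K⁺]ₐₙ/[K⁺]꜀ₐₜ) = −(0.0592/1) log(0.00022/0.39) = −(0.0592/1)(-3.249) = +0.192 V.

+0.192 V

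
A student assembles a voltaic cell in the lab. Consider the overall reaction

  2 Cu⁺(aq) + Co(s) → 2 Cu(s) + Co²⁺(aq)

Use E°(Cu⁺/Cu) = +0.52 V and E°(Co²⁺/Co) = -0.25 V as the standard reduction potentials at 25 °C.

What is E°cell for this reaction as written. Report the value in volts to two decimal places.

The Cu⁺/Cu couple has the higher reduction potential, so it is the cathode; Co²⁺/Co is oxidised at the anode.
E°cell = E°(cathode) − E°(anode) = (+0.52) − (-0.25) = +0.77 V.
Since E°cell > 0, the reaction is spontaneous under standard conditions.

+0.77 V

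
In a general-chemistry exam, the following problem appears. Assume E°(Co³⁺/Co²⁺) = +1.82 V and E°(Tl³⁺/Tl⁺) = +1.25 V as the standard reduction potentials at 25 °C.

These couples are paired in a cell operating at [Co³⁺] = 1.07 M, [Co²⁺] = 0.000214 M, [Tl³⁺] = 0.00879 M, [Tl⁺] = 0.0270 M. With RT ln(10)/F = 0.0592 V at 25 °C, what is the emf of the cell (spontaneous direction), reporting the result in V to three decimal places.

+0.803 V

Co³⁺/Co²⁺ is the cathode (higher E°), Tl³⁺/Tl⁺ the anode: E°cell = +1.82 − (+1.25) = +0.57 V, n = 2.
Overall: 2 Co³⁺(aq) + Tl⁺(aq) → 2 Co²⁺(aq) + Tl³⁺(aq)
Q = [Co²⁺]^2·[Tl³⁺] / ([Co³⁺]^2·[Tl⁺]); log Q = -7.885.
E = E° − (0.0592/n) log Q = +0.57 − (0.0592/2)(-7.885) = +0.803 V.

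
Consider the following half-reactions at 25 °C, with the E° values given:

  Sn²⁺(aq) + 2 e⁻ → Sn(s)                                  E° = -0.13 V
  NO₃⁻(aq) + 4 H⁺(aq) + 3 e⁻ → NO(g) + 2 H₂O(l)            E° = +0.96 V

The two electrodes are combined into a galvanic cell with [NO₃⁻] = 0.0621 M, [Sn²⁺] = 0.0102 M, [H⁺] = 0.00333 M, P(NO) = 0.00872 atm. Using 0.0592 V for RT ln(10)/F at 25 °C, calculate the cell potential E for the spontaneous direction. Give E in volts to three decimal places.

NO₃⁻/NO is the cathode (higher E°), Sn²⁺/Sn the anode: E°cell = +0.96 − (-0.13) = +1.09 V, n = 6.
Overall: 2 NO₃⁻(aq) + 8 H⁺(aq) + 3 Sn(s) → 2 NO(g) + 4 H₂O(l) + 3 Sn²⁺(aq)
Q = P(NO)^2·[Sn²⁺]^3 / ([NO₃⁻]^2·[H⁺]^8); log Q = 12.141.
E = E° − (0.0592/n) log Q = +1.09 − (0.0592/6)(12.141) = +0.970 V.

+0.970 V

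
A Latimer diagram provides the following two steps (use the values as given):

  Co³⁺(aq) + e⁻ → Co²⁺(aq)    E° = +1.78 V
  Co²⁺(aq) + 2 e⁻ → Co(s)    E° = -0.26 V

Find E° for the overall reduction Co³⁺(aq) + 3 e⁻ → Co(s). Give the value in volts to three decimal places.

Since ΔG° = −nFE° is additive over sequential reductions, n₃E°₃ = n₁E°₁ + n₂E°₂.
E°₃ = (1×+1.78 + 2×-0.26) / 3 = (+1.260) / 3 = +0.420 V.

+0.420 V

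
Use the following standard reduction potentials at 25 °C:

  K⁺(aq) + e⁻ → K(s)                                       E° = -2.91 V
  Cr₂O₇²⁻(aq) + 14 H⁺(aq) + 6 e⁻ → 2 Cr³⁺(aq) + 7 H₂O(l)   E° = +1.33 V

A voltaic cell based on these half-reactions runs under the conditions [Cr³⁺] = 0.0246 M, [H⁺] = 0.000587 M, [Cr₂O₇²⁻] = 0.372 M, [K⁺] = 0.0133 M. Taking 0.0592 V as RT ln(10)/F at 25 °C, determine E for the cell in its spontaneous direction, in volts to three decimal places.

Cr₂O₇²⁻/Cr³⁺ is the cathode (higher E°), K⁺/K the anode: E°cell = +1.33 − (-2.91) = +4.24 V, n = 6.
Overall: Cr₂O₇²⁻(aq) + 14 H⁺(aq) + 6 K(s) → 2 Cr³⁺(aq) + 7 H₂O(l) + 6 K⁺(aq)
Q = [Cr³⁺]^2·[K⁺]^6 / ([Cr₂O₇²⁻]·[H⁺]^14); log Q = 31.194.
E = E° − (0.0592/n) log Q = +4.24 − (0.0592/6)(31.194) = +3.932 V.

+3.932 V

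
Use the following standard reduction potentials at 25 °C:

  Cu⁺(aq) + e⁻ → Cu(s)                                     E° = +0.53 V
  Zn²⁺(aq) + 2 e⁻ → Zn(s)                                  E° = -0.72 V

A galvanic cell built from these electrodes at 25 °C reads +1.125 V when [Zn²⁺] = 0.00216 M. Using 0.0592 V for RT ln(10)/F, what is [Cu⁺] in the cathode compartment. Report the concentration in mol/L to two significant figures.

0.00036 M

Cu⁺/Cu is the cathode, Zn²⁺/Zn the anode: E°cell = +1.25 V, n = 2.
Overall reaction: 2 Cu⁺(aq) + Zn(s) → 2 Cu(s) + Zn²⁺(aq); Q = [Zn²⁺]^1/[Cu⁺]^2.
From E = E° − (0.0592/n) log Q: log Q = (E° − E)·n/0.0592 = (+1.25 − (+1.125))·2/0.0592 = 4.2230.
So 2·log[Cu⁺] = 1·log(0.00216) − log Q = -2.6655 − (4.2230) = -6.8885; log[Cu⁺] = -6.8885 / 2 = -3.4442; [Cu⁺] = 10^(-3.4442) ≈ 0.00036 M.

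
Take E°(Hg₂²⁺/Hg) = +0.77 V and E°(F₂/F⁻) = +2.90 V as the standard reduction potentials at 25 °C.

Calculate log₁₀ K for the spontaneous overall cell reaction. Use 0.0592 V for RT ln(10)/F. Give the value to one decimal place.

Cathode: F₂/F⁻; anode: Hg₂²⁺/Hg. E°cell = +2.13 V, n = 2.
log K = nE°cell / 0.0592 = (2)(+2.13) / 0.0592 = 72.0.

72.0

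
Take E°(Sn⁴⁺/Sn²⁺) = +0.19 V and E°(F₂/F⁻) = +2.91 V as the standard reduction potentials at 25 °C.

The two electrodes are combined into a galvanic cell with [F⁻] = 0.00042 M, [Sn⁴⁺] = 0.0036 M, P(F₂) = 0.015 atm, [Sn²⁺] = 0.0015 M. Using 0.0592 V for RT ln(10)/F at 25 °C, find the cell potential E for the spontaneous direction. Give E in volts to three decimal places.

+2.855 V

F₂/F⁻ is the cathode (higher E°), Sn⁴⁺/Sn²⁺ the anode: E°cell = +2.91 − (+0.19) = +2.72 V, n = 2.
Overall: F₂(g) + Sn²⁺(aq) → 2 F⁻(aq) + Sn⁴⁺(aq)
Q = [F⁻]^2·[Sn⁴⁺] / (P(F₂)·[Sn²⁺]); log Q = -4.549.
E = E° − (0.0592/n) log Q = +2.72 − (0.0592/2)(-4.549) = +2.855 V.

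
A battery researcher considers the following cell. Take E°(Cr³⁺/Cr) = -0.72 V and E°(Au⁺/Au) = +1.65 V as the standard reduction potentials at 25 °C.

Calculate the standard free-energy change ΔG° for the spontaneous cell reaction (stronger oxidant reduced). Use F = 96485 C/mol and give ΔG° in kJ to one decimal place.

Au⁺/Au (E° = +1.65 V) is the cathode; Cr³⁺/Cr (E° = -0.72 V) is the anode, so E°cell = +2.37 V.
Balancing electrons gives n = 3 (lcm of 1 and 3).
ΔG° = −nFE° = −(3)(96485)(+2.37) = -686,008 J = -686.0 kJ.

-686.0 kJ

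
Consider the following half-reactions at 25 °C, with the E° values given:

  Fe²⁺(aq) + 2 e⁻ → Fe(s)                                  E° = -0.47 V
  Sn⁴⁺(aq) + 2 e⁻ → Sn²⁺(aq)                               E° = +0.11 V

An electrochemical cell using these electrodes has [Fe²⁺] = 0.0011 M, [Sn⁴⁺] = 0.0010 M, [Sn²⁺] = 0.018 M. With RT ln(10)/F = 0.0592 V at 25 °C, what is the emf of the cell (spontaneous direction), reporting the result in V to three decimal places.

Sn⁴⁺/Sn²⁺ is the cathode (higher E°), Fe²⁺/Fe the anode: E°cell = +0.11 − (-0.47) = +0.58 V, n = 2.
Overall: Sn⁴⁺(aq) + Fe(s) → Sn²⁺(aq) + Fe²⁺(aq)
Q = [Sn²⁺]·[Fe²⁺] / ([Sn⁴⁺]); log Q = -1.703.
E = E° − (0.0592/n) log Q = +0.58 − (0.0592/2)(-1.703) = +0.630 V.

+0.630 V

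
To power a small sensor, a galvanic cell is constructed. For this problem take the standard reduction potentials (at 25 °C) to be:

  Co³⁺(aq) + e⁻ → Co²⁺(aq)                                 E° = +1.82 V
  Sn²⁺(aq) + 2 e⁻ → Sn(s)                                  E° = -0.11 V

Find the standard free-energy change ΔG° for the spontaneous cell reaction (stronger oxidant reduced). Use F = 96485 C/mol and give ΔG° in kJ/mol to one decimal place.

Co³⁺/Co²⁺ (E° = +1.82 V) is the cathode; Sn²⁺/Sn (E° = -0.11 V) is the anode, so E°cell = +1.93 V.
Balancing electrons gives n = 2 (lcm of 1 and 2).
ΔG° = −nFE° = −(2)(96485)(+1.93) = -372,432 J = -372.4 kJ/mol.

-372.4 kJ/mol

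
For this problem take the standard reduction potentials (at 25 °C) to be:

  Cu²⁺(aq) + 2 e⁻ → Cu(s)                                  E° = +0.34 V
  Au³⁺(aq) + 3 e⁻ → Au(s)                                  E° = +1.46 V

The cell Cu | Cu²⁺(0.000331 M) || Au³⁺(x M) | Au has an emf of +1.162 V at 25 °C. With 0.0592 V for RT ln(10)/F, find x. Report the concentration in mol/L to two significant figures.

0.00081 M

Au³⁺/Au is the cathode, Cu²⁺/Cu the anode: E°cell = +1.12 V, n = 6.
Overall reaction: 2 Au³⁺(aq) + 3 Cu(s) → 2 Au(s) + 3 Cu²⁺(aq); Q = [Cu²⁺]^3/[Au³⁺]^2.
From E = E° − (0.0592/n) log Q: log Q = (E° − E)·n/0.0592 = (+1.12 − (+1.162))·6/0.0592 = -4.2568.
So 2·log[Au³⁺] = 3·log(0.000331) − log Q = -10.4405 − (-4.2568) = -6.1837; log[Au³⁺] = -6.1837 / 2 = -3.0918; [Au³⁺] = 10^(-3.0918) ≈ 0.00081 M.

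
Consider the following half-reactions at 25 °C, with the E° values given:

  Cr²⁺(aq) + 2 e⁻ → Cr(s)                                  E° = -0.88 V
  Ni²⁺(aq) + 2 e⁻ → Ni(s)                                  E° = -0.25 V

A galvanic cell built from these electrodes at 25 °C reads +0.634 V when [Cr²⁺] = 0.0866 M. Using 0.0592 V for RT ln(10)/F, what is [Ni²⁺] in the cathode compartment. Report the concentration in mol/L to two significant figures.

Ni²⁺/Ni is the cathode, Cr²⁺/Cr the anode: E°cell = +0.63 V, n = 2.
Overall reaction: Ni²⁺(aq) + Cr(s) → Ni(s) + Cr²⁺(aq); Q = [Cr²⁺]^1/[Ni²⁺]^1.
From E = E° − (0.0592/n) log Q: log Q = (E° − E)·n/0.0592 = (+0.63 − (+0.634))·2/0.0592 = -0.1351.
So 1·log[Ni²⁺] = 1·log(0.0866) − log Q = -1.0625 − (-0.1351) = -0.9274; [Ni²⁺] = 10^(-0.9274) ≈ 0.12 M.

0.12 M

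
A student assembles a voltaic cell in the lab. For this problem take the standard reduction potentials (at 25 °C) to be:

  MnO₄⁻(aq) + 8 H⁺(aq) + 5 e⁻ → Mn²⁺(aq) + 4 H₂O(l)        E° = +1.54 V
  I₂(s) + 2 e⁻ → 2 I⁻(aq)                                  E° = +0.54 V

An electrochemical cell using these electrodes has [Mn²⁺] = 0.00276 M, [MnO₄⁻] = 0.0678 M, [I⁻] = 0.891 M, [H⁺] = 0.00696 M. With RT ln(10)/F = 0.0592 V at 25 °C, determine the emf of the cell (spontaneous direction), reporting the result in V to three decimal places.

+0.809 V

MnO₄⁻/Mn²⁺ is the cathode (higher E°), I₂/I⁻ the anode: E°cell = +1.54 − (+0.54) = +1.00 V, n = 10.
Overall: 2 MnO₄⁻(aq) + 16 H⁺(aq) + 10 I⁻(aq) → 2 Mn²⁺(aq) + 8 H₂O(l) + 5 I₂(s)
Q = [Mn²⁺]^2 / ([MnO₄⁻]^2·[H⁺]^16·[I⁻]^10); log Q = 32.239.
E = E° − (0.0592/n) log Q = +1.00 − (0.0592/10)(32.239) = +0.809 V.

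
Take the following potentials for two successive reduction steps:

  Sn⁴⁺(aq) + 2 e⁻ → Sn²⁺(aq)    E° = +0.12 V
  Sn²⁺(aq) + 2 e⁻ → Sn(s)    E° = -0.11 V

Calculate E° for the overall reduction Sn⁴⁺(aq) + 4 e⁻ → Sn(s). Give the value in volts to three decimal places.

+0.005 V

Since ΔG° = −nFE° is additive over sequential reductions, n₃E°₃ = n₁E°₁ + n₂E°₂.
E°₃ = (2×+0.12 + 2×-0.11) / 4 = (+0.020) / 4 = +0.005 V.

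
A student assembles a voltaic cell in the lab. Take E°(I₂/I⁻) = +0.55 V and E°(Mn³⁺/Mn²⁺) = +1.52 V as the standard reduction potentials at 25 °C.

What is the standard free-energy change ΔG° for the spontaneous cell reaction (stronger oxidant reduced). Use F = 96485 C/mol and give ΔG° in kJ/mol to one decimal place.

-187.2 kJ/mol

Mn³⁺/Mn²⁺ (E° = +1.52 V) is the cathode; I₂/I⁻ (E° = +0.55 V) is the anode, so E°cell = +0.97 V.
Balancing electrons gives n = 2 (lcm of 1 and 2).
ΔG° = −nFE° = −(2)(96485)(+0.97) = -187,181 J = -187.2 kJ/mol.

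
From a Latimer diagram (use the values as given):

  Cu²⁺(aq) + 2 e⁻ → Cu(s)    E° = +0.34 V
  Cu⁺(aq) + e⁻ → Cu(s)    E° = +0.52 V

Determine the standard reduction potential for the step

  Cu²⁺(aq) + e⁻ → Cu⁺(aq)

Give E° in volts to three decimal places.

+0.160 V

Sequential free energies add, so n₃E°₃ = n₁E°₁ + n₂E°₂.
With n₃ = 2, and the known step contributing 1×(+0.52) V, the unknown satisfies 1·E° = 2×(+0.34) − 1×(+0.52) = +0.160.
E° = +0.160 / 1 = +0.160 V.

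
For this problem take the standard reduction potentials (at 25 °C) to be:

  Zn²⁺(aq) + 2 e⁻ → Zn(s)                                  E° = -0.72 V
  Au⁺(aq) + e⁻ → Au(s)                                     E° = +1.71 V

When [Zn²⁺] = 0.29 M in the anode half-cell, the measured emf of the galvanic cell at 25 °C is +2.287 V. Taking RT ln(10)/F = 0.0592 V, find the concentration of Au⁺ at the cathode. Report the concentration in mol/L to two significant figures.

0.0021 M

Au⁺/Au is the cathode, Zn²⁺/Zn the anode: E°cell = +2.43 V, n = 2.
Overall reaction: 2 Au⁺(aq) + Zn(s) → 2 Au(s) + Zn²⁺(aq); Q = [Zn²⁺]^1/[Au⁺]^2.
From E = E° − (0.0592/n) log Q: log Q = (E° − E)·n/0.0592 = (+2.43 − (+2.287))·2/0.0592 = 4.8311.
So 2·log[Au⁺] = 1·log(0.29) − log Q = -0.5376 − (4.8311) = -5.3687; log[Au⁺] = -5.3687 / 2 = -2.6843; [Au⁺] = 10^(-2.6843) ≈ 0.0021 M.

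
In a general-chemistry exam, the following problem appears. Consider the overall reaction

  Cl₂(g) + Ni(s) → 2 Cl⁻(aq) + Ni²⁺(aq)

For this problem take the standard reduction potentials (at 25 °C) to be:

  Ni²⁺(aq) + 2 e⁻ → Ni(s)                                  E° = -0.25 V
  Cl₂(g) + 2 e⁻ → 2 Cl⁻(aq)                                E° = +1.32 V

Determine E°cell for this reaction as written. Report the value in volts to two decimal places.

+1.57 V

The Cl₂/Cl⁻ couple has the higher reduction potential, so it is the cathode; Ni²⁺/Ni is oxidised at the anode.
E°cell = E°(cathode) − E°(anode) = (+1.32) − (-0.25) = +1.57 V.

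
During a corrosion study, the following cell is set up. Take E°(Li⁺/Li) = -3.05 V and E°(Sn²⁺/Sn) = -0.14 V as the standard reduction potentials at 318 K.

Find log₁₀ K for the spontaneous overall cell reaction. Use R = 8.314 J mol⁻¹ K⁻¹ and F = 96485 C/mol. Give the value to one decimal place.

Cathode: Sn²⁺/Sn; anode: Li⁺/Li. E°cell = (-0.14) − (-3.05) = +2.91 V, with n = 2.
ΔG° = −nFE° = −RT ln K, so ln K = nFE°/(RT) = (2)(96485)(+2.91) / ((8.314)(318)) = 212.396.
log₁₀ K = 212.396 / ln 10 = 92.2.

92.2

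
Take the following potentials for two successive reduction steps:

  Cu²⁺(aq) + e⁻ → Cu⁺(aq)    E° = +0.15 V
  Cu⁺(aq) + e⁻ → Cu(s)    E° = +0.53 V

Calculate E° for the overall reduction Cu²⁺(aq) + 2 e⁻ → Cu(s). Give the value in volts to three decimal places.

+0.340 V

Since ΔG° = −nFE° is additive over sequential reductions, n₃E°₃ = n₁E°₁ + n₂E°₂.
E°₃ = (1×+0.15 + 1×+0.53) / 2 = (+0.680) / 2 = +0.340 V.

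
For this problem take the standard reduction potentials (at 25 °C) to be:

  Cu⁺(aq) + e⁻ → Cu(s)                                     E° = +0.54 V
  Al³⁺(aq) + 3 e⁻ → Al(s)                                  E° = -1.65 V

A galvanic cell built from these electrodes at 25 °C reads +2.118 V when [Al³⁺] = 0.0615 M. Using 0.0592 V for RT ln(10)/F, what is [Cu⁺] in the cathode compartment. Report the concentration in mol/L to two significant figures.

Cu⁺/Cu is the cathode, Al³⁺/Al the anode: E°cell = +2.19 V, n = 3.
Overall reaction: 3 Cu⁺(aq) + Al(s) → 3 Cu(s) + Al³⁺(aq); Q = [Al³⁺]^1/[Cu⁺]^3.
From E = E° − (0.0592/n) log Q: log Q = (E° − E)·n/0.0592 = (+2.19 − (+2.118))·3/0.0592 = 3.6486.
So 3·log[Cu⁺] = 1·log(0.0615) − log Q = -1.2111 − (3.6486) = -4.8597; log[Cu⁺] = -4.8597 / 3 = -1.6199; [Cu⁺] = 10^(-1.6199) ≈ 0.024 M.

0.024 M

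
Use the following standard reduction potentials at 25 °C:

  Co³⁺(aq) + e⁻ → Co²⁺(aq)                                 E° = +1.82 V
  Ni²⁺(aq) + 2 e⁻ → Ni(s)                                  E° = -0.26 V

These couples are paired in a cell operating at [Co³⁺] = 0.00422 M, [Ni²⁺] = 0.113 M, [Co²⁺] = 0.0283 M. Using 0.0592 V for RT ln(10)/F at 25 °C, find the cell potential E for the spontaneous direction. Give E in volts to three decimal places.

Co³⁺/Co²⁺ is the cathode (higher E°), Ni²⁺/Ni the anode: E°cell = +1.82 − (-0.26) = +2.08 V, n = 2.
Overall: 2 Co³⁺(aq) + Ni(s) → 2 Co²⁺(aq) + Ni²⁺(aq)
Q = [Co²⁺]^2·[Ni²⁺] / ([Co³⁺]^2); log Q = 0.706.
E = E° − (0.0592/n) log Q = +2.08 − (0.0592/2)(0.706) = +2.059 V.

+2.059 V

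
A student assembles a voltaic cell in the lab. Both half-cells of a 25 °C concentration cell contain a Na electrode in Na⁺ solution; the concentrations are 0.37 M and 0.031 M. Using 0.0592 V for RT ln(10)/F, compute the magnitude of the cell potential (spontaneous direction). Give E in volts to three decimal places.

+0.064 V

For a concentration cell E°cell = 0. The 0.37 M side is the cathode (reduction is favoured where [Na⁺] is higher).
With n = 1, E = −(0.0592/1) log([Na⁺]ₐₙ/[Na⁺]꜀ₐₜ) = −(0.0592/1) log(0.031/0.37) = −(0.0592/1)(-1.077) = +0.064 V.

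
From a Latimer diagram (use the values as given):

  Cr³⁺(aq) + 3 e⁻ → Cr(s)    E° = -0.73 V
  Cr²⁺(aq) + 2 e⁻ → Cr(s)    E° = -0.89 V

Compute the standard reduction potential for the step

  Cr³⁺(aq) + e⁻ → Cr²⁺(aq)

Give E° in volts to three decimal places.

Sequential free energies add, so n₃E°₃ = n₁E°₁ + n₂E°₂.
With n₃ = 3, and the known step contributing 2×(-0.89) V, the unknown satisfies 1·E° = 3×(-0.73) − 2×(-0.89) = -0.410.
E° = -0.410 / 1 = -0.410 V.

-0.410 V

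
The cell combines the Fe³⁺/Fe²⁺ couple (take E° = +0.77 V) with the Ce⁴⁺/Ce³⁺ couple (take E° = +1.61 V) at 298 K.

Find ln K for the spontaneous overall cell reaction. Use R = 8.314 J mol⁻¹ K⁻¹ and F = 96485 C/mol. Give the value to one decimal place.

32.7

Cathode: Ce⁴⁺/Ce³⁺; anode: Fe³⁺/Fe²⁺. E°cell = (+1.61) − (+0.77) = +0.84 V, with n = 1.
ΔG° = −nFE° = −RT ln K, so ln K = nFE°/(RT) = (1)(96485)(+0.84) / ((8.314)(298)) = 32.712.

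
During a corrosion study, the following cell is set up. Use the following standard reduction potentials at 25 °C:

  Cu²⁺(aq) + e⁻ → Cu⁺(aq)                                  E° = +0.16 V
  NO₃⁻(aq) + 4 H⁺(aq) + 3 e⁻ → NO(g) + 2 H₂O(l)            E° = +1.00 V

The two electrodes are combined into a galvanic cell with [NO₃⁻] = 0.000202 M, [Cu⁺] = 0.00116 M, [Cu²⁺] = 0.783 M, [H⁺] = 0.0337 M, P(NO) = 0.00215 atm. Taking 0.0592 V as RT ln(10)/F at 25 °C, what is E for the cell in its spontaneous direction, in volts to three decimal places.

+0.536 V

NO₃⁻/NO is the cathode (higher E°), Cu²⁺/Cu⁺ the anode: E°cell = +1.00 − (+0.16) = +0.84 V, n = 3.
Overall: NO₃⁻(aq) + 4 H⁺(aq) + 3 Cu⁺(aq) → NO(g) + 2 H₂O(l) + 3 Cu²⁺(aq)
Q = P(NO)·[Cu²⁺]^3 / ([NO₃⁻]·[H⁺]^4·[Cu⁺]^3); log Q = 15.404.
E = E° − (0.0592/n) log Q = +0.84 − (0.0592/3)(15.404) = +0.536 V.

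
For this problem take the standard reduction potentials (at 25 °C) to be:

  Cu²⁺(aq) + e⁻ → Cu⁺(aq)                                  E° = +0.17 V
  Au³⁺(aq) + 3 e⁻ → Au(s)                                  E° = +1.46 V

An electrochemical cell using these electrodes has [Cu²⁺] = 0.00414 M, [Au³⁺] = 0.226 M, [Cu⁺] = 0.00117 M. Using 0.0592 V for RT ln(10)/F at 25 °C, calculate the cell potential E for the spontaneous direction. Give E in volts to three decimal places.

+1.245 V

Au³⁺/Au is the cathode (higher E°), Cu²⁺/Cu⁺ the anode: E°cell = +1.46 − (+0.17) = +1.29 V, n = 3.
Overall: Au³⁺(aq) + 3 Cu⁺(aq) → Au(s) + 3 Cu²⁺(aq)
Q = [Cu²⁺]^3 / ([Au³⁺]·[Cu⁺]^3); log Q = 2.292.
E = E° − (0.0592/n) log Q = +1.29 − (0.0592/3)(2.292) = +1.245 V.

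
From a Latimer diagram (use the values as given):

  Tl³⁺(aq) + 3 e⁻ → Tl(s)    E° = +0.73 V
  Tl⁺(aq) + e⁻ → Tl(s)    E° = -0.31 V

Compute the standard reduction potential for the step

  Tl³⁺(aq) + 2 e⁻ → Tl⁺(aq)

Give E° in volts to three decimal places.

+1.250 V

Sequential free energies add, so n₃E°₃ = n₁E°₁ + n₂E°₂.
With n₃ = 3, and the known step contributing 1×(-0.31) V, the unknown satisfies 2·E° = 3×(+0.73) − 1×(-0.31) = +2.500.
E° = +2.500 / 2 = +1.250 V.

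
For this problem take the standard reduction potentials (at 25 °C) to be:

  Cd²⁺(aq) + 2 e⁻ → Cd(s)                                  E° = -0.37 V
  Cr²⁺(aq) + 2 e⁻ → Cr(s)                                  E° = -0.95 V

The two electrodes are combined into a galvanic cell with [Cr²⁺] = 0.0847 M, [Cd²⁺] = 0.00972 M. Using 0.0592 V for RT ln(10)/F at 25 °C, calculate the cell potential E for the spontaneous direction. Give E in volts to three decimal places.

Cd²⁺/Cd is the cathode (higher E°), Cr²⁺/Cr the anode: E°cell = -0.37 − (-0.95) = +0.58 V, n = 2.
Overall: Cd²⁺(aq) + Cr(s) → Cd(s) + Cr²⁺(aq)
Q = [Cr²⁺] / ([Cd²⁺]); log Q = 0.940.
E = E° − (0.0592/n) log Q = +0.58 − (0.0592/2)(0.940) = +0.552 V.

+0.552 V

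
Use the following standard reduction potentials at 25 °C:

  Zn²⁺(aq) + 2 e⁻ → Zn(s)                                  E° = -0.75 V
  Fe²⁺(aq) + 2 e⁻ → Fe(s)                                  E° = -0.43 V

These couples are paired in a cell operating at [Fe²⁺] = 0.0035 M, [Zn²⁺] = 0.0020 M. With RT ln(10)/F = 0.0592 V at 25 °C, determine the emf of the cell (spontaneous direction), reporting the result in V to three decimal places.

Fe²⁺/Fe is the cathode (higher E°), Zn²⁺/Zn the anode: E°cell = -0.43 − (-0.75) = +0.32 V, n = 2.
Overall: Fe²⁺(aq) + Zn(s) → Fe(s) + Zn²⁺(aq)
Q = [Zn²⁺] / ([Fe²⁺]); log Q = -0.243.
E = E° − (0.0592/n) log Q = +0.32 − (0.0592/2)(-0.243) = +0.327 V.

+0.327 V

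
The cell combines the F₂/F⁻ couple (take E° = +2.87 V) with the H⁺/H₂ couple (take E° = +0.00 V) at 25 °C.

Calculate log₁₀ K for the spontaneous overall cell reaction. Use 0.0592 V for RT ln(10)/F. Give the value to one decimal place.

97.0

Cathode: F₂/F⁻; anode: H⁺/H₂. E°cell = +2.87 V, n = 2.
log K = nE°cell / 0.0592 = (2)(+2.87) / 0.0592 = 97.0.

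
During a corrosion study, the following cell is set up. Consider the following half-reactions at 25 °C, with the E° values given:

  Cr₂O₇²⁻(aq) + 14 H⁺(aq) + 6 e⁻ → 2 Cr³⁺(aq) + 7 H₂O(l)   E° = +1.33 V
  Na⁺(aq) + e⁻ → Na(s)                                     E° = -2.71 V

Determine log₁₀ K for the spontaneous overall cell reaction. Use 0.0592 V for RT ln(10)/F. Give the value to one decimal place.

409.5

Cathode: Cr₂O₇²⁻/Cr³⁺; anode: Na⁺/Na. E°cell = +4.04 V, n = 6.
log K = nE°cell / 0.0592 = (6)(+4.04) / 0.0592 = 409.5.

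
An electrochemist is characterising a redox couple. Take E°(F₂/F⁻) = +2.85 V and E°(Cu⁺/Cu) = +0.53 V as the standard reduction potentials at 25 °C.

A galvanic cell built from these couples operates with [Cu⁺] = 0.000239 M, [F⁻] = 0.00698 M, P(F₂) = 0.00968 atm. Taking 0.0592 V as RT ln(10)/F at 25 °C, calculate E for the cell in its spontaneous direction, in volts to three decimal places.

+2.602 V

F₂/F⁻ is the cathode (higher E°), Cu⁺/Cu the anode: E°cell = +2.85 − (+0.53) = +2.32 V, n = 2.
Overall: F₂(g) + 2 Cu(s) → 2 F⁻(aq) + 2 Cu⁺(aq)
Q = [F⁻]^2·[Cu⁺]^2 / (P(F₂)); log Q = -9.541.
E = E° − (0.0592/n) log Q = +2.32 − (0.0592/2)(-9.541) = +2.602 V.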